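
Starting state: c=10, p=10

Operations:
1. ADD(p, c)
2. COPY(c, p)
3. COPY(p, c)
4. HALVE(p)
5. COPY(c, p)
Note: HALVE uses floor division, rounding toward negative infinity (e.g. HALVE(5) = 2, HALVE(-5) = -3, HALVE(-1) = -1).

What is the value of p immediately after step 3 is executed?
p = 20

Tracing p through execution:
Initial: p = 10
After step 1 (ADD(p, c)): p = 20
After step 2 (COPY(c, p)): p = 20
After step 3 (COPY(p, c)): p = 20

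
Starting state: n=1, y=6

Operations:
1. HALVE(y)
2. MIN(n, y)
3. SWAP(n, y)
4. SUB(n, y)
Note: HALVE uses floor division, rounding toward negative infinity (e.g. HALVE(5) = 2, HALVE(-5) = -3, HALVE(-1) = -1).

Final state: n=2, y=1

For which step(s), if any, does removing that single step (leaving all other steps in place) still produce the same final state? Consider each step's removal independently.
Step(s) 2

Testing removal of each single step:
Without step 1: final = n=5, y=1 (different)
Without step 2: final = n=2, y=1 (same)
Without step 3: final = n=-2, y=3 (different)
Without step 4: final = n=3, y=1 (different)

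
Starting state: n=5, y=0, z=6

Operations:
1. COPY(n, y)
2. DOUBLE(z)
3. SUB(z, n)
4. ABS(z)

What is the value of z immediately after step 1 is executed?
z = 6

Tracing z through execution:
Initial: z = 6
After step 1 (COPY(n, y)): z = 6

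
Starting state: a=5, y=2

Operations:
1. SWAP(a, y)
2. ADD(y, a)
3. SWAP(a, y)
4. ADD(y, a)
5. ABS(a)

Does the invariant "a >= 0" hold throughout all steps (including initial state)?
Yes

The invariant holds at every step.

State at each step:
Initial: a=5, y=2
After step 1: a=2, y=5
After step 2: a=2, y=7
After step 3: a=7, y=2
After step 4: a=7, y=9
After step 5: a=7, y=9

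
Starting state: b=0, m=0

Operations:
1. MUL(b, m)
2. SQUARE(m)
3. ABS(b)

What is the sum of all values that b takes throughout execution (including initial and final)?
0

Values of b at each step:
Initial: b = 0
After step 1: b = 0
After step 2: b = 0
After step 3: b = 0
Sum = 0 + 0 + 0 + 0 = 0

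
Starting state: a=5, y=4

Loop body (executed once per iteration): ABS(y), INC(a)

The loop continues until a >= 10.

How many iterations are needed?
5

Tracing iterations:
Initial: a=5, y=4
After iteration 1: a=6, y=4
After iteration 2: a=7, y=4
After iteration 3: a=8, y=4
After iteration 4: a=9, y=4
After iteration 5: a=10, y=4
a >= 10 now holds, so the loop exits after 5 iterations.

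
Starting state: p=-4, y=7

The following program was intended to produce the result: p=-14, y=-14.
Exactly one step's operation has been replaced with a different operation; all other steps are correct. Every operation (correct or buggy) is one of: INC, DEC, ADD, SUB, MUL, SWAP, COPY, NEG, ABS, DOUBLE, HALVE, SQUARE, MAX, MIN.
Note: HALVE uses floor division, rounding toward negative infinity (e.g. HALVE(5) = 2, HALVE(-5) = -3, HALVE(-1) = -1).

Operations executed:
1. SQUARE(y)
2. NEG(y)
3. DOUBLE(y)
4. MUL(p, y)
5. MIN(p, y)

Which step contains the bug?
Step 1

Trace with buggy code:
Initial: p=-4, y=7
After step 1: p=-4, y=49
After step 2: p=-4, y=-49
After step 3: p=-4, y=-98
After step 4: p=392, y=-98
After step 5: p=-98, y=-98
Actual final p=-98, y=-98 ≠ expected p=-14, y=-14.
Step 1 is the only position where a single-operation replacement can produce the expected result.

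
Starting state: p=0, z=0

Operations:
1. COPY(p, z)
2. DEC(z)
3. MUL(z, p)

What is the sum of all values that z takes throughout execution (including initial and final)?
-1

Values of z at each step:
Initial: z = 0
After step 1: z = 0
After step 2: z = -1
After step 3: z = 0
Sum = 0 + 0 + -1 + 0 = -1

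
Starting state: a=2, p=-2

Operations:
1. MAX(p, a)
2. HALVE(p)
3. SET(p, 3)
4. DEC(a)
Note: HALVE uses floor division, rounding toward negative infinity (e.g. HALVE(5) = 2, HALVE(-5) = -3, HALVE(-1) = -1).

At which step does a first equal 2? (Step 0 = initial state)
Step 0

Tracing a:
Initial: a = 2 ← first occurrence
After step 1: a = 2
After step 2: a = 2
After step 3: a = 2
After step 4: a = 1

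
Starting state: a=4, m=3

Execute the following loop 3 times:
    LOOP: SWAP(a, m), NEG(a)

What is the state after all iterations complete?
a=3, m=-4

Iteration trace:
Start: a=4, m=3
After iteration 1: a=-3, m=4
After iteration 2: a=-4, m=-3
After iteration 3: a=3, m=-4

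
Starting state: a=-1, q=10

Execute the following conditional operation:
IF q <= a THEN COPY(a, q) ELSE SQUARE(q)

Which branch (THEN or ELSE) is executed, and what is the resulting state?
Branch: ELSE, Final state: a=-1, q=100

Evaluating condition: q <= a
q = 10, a = -1
Condition is False, so ELSE branch executes
After SQUARE(q): a=-1, q=100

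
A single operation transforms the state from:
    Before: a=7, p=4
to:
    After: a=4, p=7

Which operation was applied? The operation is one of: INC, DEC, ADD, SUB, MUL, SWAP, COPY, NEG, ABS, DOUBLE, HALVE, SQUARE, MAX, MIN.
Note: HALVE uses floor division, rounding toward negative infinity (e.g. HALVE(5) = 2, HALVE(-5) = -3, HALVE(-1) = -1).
SWAP(a, p)

Analyzing the change:
Before: a=7, p=4
After: a=4, p=7
Variable a changed from 7 to 4
Variable p changed from 4 to 7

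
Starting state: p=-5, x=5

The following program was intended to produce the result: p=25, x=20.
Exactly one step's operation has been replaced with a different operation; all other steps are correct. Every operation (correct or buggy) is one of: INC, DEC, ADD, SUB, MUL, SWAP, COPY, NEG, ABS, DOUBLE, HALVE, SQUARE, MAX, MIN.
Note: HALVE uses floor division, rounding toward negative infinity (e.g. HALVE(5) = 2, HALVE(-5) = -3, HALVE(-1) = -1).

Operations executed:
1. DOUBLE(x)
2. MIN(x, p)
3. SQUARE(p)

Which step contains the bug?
Step 2

Trace with buggy code:
Initial: p=-5, x=5
After step 1: p=-5, x=10
After step 2: p=-5, x=-5
After step 3: p=25, x=-5
Actual final p=25, x=-5 ≠ expected p=25, x=20.
Step 2 is the only position where a single-operation replacement can produce the expected result.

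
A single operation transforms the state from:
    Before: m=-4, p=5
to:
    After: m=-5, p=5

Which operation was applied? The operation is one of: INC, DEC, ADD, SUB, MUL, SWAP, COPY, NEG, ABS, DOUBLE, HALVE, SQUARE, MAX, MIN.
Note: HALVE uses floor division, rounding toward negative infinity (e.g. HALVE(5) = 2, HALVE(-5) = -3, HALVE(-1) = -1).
DEC(m)

Analyzing the change:
Before: m=-4, p=5
After: m=-5, p=5
Variable m changed from -4 to -5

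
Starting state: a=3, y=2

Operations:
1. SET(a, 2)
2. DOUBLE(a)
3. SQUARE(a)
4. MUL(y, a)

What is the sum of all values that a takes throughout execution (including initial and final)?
41

Values of a at each step:
Initial: a = 3
After step 1: a = 2
After step 2: a = 4
After step 3: a = 16
After step 4: a = 16
Sum = 3 + 2 + 4 + 16 + 16 = 41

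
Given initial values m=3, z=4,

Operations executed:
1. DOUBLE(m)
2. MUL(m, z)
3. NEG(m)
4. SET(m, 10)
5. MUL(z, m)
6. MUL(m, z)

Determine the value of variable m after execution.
m = 400

Tracing execution:
Step 1: DOUBLE(m) → m = 6
Step 2: MUL(m, z) → m = 24
Step 3: NEG(m) → m = -24
Step 4: SET(m, 10) → m = 10
Step 5: MUL(z, m) → m = 10
Step 6: MUL(m, z) → m = 400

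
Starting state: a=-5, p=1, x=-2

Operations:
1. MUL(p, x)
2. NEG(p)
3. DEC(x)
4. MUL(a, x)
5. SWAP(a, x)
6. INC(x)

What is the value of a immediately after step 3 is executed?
a = -5

Tracing a through execution:
Initial: a = -5
After step 1 (MUL(p, x)): a = -5
After step 2 (NEG(p)): a = -5
After step 3 (DEC(x)): a = -5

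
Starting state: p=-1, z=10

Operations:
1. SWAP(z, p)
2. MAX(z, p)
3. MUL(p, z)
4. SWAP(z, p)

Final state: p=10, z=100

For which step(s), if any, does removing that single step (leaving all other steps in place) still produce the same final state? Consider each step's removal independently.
None - removing any single step changes the final result

Testing removal of each single step:
Without step 1: final = p=10, z=-10 (different)
Without step 2: final = p=-1, z=-10 (different)
Without step 3: final = p=10, z=10 (different)
Without step 4: final = p=100, z=10 (different)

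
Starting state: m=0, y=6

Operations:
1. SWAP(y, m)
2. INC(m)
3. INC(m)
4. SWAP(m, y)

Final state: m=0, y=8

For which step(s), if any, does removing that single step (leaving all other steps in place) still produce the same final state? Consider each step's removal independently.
None - removing any single step changes the final result

Testing removal of each single step:
Without step 1: final = m=6, y=2 (different)
Without step 2: final = m=0, y=7 (different)
Without step 3: final = m=0, y=7 (different)
Without step 4: final = m=8, y=0 (different)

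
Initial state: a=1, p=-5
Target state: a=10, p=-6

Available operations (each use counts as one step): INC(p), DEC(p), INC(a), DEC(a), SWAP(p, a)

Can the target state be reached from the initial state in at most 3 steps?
No

The target state cannot be reached within 3 steps.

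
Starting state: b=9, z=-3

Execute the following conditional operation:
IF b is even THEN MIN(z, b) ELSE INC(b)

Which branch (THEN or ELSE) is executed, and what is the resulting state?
Branch: ELSE, Final state: b=10, z=-3

Evaluating condition: b is even
Condition is False, so ELSE branch executes
After INC(b): b=10, z=-3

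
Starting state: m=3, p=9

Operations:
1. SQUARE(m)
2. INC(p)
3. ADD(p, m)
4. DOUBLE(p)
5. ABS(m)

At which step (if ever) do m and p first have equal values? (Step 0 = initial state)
Step 1

m and p first become equal after step 1.

Comparing values at each step:
Initial: m=3, p=9
After step 1: m=9, p=9 ← equal!
After step 2: m=9, p=10
After step 3: m=9, p=19
After step 4: m=9, p=38
After step 5: m=9, p=38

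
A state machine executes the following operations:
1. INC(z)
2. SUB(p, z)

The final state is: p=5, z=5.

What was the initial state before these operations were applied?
p=10, z=4

Working backwards:
Final state: p=5, z=5
Before step 2 (SUB(p, z)): p=10, z=5
Before step 1 (INC(z)): p=10, z=4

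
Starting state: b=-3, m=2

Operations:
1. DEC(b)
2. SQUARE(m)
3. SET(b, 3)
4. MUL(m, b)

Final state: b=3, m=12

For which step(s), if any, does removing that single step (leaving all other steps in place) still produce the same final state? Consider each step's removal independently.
Step(s) 1

Testing removal of each single step:
Without step 1: final = b=3, m=12 (same)
Without step 2: final = b=3, m=6 (different)
Without step 3: final = b=-4, m=-16 (different)
Without step 4: final = b=3, m=4 (different)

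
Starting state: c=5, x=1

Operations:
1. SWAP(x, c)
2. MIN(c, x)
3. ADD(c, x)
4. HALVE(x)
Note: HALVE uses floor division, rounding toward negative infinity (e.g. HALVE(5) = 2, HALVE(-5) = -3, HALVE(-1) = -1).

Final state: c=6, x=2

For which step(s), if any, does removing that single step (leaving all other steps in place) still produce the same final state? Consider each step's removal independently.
Step(s) 2

Testing removal of each single step:
Without step 1: final = c=2, x=0 (different)
Without step 2: final = c=6, x=2 (same)
Without step 3: final = c=1, x=2 (different)
Without step 4: final = c=6, x=5 (different)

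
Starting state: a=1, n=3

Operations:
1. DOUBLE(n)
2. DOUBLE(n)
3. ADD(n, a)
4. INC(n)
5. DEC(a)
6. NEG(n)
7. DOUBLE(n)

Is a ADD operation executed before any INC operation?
Yes

First ADD: step 3
First INC: step 4
Since 3 < 4, ADD comes first.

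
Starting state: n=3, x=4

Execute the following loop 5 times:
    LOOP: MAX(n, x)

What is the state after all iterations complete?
n=4, x=4

Iteration trace:
Start: n=3, x=4
After iteration 1: n=4, x=4
After iteration 2: n=4, x=4
After iteration 3: n=4, x=4
After iteration 4: n=4, x=4
After iteration 5: n=4, x=4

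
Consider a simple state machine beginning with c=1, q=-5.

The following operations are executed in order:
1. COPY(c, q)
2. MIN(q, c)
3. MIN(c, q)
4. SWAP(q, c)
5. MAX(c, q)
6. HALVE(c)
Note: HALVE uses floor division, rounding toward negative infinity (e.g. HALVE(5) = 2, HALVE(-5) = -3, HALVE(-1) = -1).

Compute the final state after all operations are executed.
{c: -3, q: -5}

Step-by-step execution:
Initial: c=1, q=-5
After step 1 (COPY(c, q)): c=-5, q=-5
After step 2 (MIN(q, c)): c=-5, q=-5
After step 3 (MIN(c, q)): c=-5, q=-5
After step 4 (SWAP(q, c)): c=-5, q=-5
After step 5 (MAX(c, q)): c=-5, q=-5
After step 6 (HALVE(c)): c=-3, q=-5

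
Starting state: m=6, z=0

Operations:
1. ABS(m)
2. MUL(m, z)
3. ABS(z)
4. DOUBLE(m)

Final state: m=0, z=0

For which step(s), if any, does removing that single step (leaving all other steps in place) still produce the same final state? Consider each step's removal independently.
Step(s) 1, 3, 4

Testing removal of each single step:
Without step 1: final = m=0, z=0 (same)
Without step 2: final = m=12, z=0 (different)
Without step 3: final = m=0, z=0 (same)
Without step 4: final = m=0, z=0 (same)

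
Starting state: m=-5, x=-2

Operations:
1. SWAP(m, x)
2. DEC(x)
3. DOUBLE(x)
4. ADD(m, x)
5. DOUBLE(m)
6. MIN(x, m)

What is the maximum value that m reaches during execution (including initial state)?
-2

Values of m at each step:
Initial: m = -5
After step 1: m = -2 ← maximum
After step 2: m = -2
After step 3: m = -2
After step 4: m = -14
After step 5: m = -28
After step 6: m = -28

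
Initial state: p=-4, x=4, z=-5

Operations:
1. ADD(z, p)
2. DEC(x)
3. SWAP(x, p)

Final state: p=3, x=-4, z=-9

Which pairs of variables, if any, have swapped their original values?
None

Comparing initial and final values:
p: -4 → 3
x: 4 → -4
z: -5 → -9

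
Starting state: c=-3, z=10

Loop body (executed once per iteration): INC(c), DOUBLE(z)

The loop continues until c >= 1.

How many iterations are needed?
4

Tracing iterations:
Initial: c=-3, z=10
After iteration 1: c=-2, z=20
After iteration 2: c=-1, z=40
After iteration 3: c=0, z=80
After iteration 4: c=1, z=160
c >= 1 now holds, so the loop exits after 4 iterations.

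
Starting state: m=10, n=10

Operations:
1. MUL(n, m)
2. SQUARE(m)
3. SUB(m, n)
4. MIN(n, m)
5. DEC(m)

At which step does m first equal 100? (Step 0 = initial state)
Step 2

Tracing m:
Initial: m = 10
After step 1: m = 10
After step 2: m = 100 ← first occurrence
After step 3: m = 0
After step 4: m = 0
After step 5: m = -1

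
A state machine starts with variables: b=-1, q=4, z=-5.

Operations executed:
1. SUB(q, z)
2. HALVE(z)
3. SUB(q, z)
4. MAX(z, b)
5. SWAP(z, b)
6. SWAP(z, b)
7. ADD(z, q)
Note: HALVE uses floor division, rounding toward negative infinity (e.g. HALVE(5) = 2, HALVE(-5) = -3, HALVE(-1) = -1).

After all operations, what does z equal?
z = 11

Tracing execution:
Step 1: SUB(q, z) → z = -5
Step 2: HALVE(z) → z = -3
Step 3: SUB(q, z) → z = -3
Step 4: MAX(z, b) → z = -1
Step 5: SWAP(z, b) → z = -1
Step 6: SWAP(z, b) → z = -1
Step 7: ADD(z, q) → z = 11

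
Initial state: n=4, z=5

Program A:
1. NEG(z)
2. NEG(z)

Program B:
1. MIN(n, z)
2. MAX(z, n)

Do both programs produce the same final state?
Yes

Program A final state: n=4, z=5
Program B final state: n=4, z=5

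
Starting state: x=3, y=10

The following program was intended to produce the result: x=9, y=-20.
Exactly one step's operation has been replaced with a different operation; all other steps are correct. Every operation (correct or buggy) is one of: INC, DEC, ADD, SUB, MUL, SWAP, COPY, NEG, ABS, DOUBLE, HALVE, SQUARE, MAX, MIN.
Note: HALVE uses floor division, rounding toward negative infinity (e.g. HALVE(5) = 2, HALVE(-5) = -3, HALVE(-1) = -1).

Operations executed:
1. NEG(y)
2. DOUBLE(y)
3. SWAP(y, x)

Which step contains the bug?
Step 3

Trace with buggy code:
Initial: x=3, y=10
After step 1: x=3, y=-10
After step 2: x=3, y=-20
After step 3: x=-20, y=3
Actual final x=-20, y=3 ≠ expected x=9, y=-20.
Step 3 is the only position where a single-operation replacement can produce the expected result.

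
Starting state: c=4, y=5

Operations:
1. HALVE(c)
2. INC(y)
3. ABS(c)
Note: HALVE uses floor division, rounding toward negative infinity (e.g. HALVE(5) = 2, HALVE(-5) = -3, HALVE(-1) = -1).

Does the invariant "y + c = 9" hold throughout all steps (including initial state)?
No, violated after step 1

The invariant is violated after step 1.

State at each step:
Initial: c=4, y=5
After step 1: c=2, y=5
After step 2: c=2, y=6
After step 3: c=2, y=6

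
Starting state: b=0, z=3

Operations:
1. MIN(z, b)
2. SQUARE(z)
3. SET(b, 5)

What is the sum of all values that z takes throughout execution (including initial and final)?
3

Values of z at each step:
Initial: z = 3
After step 1: z = 0
After step 2: z = 0
After step 3: z = 0
Sum = 3 + 0 + 0 + 0 = 3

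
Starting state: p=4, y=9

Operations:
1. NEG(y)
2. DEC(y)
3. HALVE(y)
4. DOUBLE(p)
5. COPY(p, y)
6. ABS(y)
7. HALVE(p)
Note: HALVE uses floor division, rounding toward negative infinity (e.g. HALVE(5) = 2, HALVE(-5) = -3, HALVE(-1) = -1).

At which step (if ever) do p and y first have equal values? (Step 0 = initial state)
Step 5

p and y first become equal after step 5.

Comparing values at each step:
Initial: p=4, y=9
After step 1: p=4, y=-9
After step 2: p=4, y=-10
After step 3: p=4, y=-5
After step 4: p=8, y=-5
After step 5: p=-5, y=-5 ← equal!
After step 6: p=-5, y=5
After step 7: p=-3, y=5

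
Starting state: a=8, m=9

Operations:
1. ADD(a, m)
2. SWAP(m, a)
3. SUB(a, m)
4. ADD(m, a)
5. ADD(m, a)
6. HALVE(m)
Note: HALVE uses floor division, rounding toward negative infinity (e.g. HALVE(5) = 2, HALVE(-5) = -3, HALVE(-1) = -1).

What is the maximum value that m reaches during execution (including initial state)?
17

Values of m at each step:
Initial: m = 9
After step 1: m = 9
After step 2: m = 17 ← maximum
After step 3: m = 17
After step 4: m = 9
After step 5: m = 1
After step 6: m = 0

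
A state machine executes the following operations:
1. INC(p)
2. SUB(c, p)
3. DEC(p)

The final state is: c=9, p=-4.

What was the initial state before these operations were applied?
c=6, p=-4

Working backwards:
Final state: c=9, p=-4
Before step 3 (DEC(p)): c=9, p=-3
Before step 2 (SUB(c, p)): c=6, p=-3
Before step 1 (INC(p)): c=6, p=-4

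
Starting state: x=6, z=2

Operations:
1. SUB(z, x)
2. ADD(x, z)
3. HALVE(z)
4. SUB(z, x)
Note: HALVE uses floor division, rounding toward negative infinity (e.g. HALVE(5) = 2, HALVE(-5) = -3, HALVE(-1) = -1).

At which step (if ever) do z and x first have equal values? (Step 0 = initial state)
Never

z and x never become equal during execution.

Comparing values at each step:
Initial: z=2, x=6
After step 1: z=-4, x=6
After step 2: z=-4, x=2
After step 3: z=-2, x=2
After step 4: z=-4, x=2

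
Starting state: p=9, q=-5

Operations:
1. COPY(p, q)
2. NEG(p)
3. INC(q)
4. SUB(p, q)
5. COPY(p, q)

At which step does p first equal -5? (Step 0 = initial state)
Step 1

Tracing p:
Initial: p = 9
After step 1: p = -5 ← first occurrence
After step 2: p = 5
After step 3: p = 5
After step 4: p = 9
After step 5: p = -4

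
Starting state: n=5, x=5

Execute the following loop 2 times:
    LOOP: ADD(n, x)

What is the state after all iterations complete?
n=15, x=5

Iteration trace:
Start: n=5, x=5
After iteration 1: n=10, x=5
After iteration 2: n=15, x=5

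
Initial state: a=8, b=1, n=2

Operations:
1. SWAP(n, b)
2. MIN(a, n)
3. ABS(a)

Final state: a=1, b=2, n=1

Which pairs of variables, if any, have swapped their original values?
(n, b)

Comparing initial and final values:
a: 8 → 1
n: 2 → 1
b: 1 → 2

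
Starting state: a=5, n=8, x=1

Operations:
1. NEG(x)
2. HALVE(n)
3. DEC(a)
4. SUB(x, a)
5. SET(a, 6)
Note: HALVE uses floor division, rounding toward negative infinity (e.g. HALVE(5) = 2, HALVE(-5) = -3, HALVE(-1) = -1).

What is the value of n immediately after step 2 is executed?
n = 4

Tracing n through execution:
Initial: n = 8
After step 1 (NEG(x)): n = 8
After step 2 (HALVE(n)): n = 4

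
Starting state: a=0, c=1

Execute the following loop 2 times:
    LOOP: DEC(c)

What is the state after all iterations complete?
a=0, c=-1

Iteration trace:
Start: a=0, c=1
After iteration 1: a=0, c=0
After iteration 2: a=0, c=-1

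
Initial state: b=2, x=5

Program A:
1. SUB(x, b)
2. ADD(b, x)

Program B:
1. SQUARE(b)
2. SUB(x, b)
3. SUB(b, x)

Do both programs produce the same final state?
No

Program A final state: b=5, x=3
Program B final state: b=3, x=1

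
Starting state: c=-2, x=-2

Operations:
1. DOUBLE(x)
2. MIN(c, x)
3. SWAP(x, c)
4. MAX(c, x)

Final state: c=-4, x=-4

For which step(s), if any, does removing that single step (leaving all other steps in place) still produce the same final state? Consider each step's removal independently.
Step(s) 3, 4

Testing removal of each single step:
Without step 1: final = c=-2, x=-2 (different)
Without step 2: final = c=-2, x=-2 (different)
Without step 3: final = c=-4, x=-4 (same)
Without step 4: final = c=-4, x=-4 (same)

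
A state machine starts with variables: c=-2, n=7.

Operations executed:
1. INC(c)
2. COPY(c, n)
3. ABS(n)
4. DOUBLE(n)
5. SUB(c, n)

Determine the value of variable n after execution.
n = 14

Tracing execution:
Step 1: INC(c) → n = 7
Step 2: COPY(c, n) → n = 7
Step 3: ABS(n) → n = 7
Step 4: DOUBLE(n) → n = 14
Step 5: SUB(c, n) → n = 14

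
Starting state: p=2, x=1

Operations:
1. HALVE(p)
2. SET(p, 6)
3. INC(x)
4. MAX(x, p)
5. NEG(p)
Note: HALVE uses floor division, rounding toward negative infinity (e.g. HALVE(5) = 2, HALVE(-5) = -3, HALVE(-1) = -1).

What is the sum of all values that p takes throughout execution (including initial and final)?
15

Values of p at each step:
Initial: p = 2
After step 1: p = 1
After step 2: p = 6
After step 3: p = 6
After step 4: p = 6
After step 5: p = -6
Sum = 2 + 1 + 6 + 6 + 6 + -6 = 15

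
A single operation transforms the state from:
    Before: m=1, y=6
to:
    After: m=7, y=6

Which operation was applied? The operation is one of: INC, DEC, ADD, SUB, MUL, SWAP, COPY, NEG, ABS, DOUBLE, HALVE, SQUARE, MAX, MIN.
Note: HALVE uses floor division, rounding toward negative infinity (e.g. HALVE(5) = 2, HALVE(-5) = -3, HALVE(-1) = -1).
ADD(m, y)

Analyzing the change:
Before: m=1, y=6
After: m=7, y=6
Variable m changed from 1 to 7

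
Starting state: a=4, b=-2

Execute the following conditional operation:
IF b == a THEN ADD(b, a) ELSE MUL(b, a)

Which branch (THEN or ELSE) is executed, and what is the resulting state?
Branch: ELSE, Final state: a=4, b=-8

Evaluating condition: b == a
b = -2, a = 4
Condition is False, so ELSE branch executes
After MUL(b, a): a=4, b=-8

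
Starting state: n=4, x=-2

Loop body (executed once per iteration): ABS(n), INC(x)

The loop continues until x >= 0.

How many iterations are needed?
2

Tracing iterations:
Initial: n=4, x=-2
After iteration 1: n=4, x=-1
After iteration 2: n=4, x=0
x >= 0 now holds, so the loop exits after 2 iterations.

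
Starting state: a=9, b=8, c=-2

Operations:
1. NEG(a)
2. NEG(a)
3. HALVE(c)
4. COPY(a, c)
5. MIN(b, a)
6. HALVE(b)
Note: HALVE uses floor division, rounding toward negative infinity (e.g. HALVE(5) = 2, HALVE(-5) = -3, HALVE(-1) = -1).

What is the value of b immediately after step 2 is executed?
b = 8

Tracing b through execution:
Initial: b = 8
After step 1 (NEG(a)): b = 8
After step 2 (NEG(a)): b = 8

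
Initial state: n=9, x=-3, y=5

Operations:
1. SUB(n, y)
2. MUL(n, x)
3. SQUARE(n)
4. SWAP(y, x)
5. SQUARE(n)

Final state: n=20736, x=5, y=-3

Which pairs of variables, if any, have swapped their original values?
(y, x)

Comparing initial and final values:
y: 5 → -3
n: 9 → 20736
x: -3 → 5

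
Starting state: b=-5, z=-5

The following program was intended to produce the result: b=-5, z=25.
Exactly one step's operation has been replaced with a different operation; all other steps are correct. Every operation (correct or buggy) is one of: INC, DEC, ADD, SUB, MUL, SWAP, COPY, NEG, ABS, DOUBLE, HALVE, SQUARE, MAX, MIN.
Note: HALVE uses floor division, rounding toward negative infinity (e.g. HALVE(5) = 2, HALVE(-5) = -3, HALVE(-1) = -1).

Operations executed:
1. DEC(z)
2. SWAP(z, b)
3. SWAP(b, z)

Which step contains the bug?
Step 1

Trace with buggy code:
Initial: b=-5, z=-5
After step 1: b=-5, z=-6
After step 2: b=-6, z=-5
After step 3: b=-5, z=-6
Actual final b=-5, z=-6 ≠ expected b=-5, z=25.
Step 1 is the only position where a single-operation replacement can produce the expected result.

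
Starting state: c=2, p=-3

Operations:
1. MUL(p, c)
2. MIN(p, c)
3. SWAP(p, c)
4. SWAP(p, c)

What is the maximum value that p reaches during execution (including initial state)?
2

Values of p at each step:
Initial: p = -3
After step 1: p = -6
After step 2: p = -6
After step 3: p = 2 ← maximum
After step 4: p = -6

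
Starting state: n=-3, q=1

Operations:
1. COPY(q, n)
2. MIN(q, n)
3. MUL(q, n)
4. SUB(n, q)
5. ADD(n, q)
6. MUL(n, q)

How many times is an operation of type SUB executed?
1

Counting SUB operations:
Step 4: SUB(n, q) ← SUB
Total: 1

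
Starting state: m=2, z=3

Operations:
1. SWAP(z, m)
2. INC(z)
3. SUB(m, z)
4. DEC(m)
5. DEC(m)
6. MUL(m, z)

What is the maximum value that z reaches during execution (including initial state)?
3

Values of z at each step:
Initial: z = 3 ← maximum
After step 1: z = 2
After step 2: z = 3
After step 3: z = 3
After step 4: z = 3
After step 5: z = 3
After step 6: z = 3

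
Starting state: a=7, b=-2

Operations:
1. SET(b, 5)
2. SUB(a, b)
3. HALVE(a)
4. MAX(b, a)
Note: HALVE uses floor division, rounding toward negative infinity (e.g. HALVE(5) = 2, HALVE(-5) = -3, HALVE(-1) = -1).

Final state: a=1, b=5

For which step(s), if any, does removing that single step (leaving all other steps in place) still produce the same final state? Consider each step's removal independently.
Step(s) 4

Testing removal of each single step:
Without step 1: final = a=4, b=4 (different)
Without step 2: final = a=3, b=5 (different)
Without step 3: final = a=2, b=5 (different)
Without step 4: final = a=1, b=5 (same)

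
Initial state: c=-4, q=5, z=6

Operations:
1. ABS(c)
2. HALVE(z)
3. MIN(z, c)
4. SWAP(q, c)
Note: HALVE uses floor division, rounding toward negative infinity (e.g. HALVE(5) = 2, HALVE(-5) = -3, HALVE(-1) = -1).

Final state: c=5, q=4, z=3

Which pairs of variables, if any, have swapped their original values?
None

Comparing initial and final values:
c: -4 → 5
z: 6 → 3
q: 5 → 4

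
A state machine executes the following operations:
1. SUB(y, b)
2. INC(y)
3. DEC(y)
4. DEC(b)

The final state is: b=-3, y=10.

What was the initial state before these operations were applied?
b=-2, y=8

Working backwards:
Final state: b=-3, y=10
Before step 4 (DEC(b)): b=-2, y=10
Before step 3 (DEC(y)): b=-2, y=11
Before step 2 (INC(y)): b=-2, y=10
Before step 1 (SUB(y, b)): b=-2, y=8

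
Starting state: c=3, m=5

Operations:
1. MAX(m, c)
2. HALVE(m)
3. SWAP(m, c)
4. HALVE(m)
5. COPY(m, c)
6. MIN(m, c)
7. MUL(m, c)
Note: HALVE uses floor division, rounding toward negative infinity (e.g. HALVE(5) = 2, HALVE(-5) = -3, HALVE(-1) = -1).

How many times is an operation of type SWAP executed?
1

Counting SWAP operations:
Step 3: SWAP(m, c) ← SWAP
Total: 1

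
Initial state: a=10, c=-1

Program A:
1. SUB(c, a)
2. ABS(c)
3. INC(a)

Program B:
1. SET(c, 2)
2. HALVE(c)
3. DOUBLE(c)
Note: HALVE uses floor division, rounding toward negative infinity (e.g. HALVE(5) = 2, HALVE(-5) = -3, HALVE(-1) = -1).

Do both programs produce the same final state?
No

Program A final state: a=11, c=11
Program B final state: a=10, c=2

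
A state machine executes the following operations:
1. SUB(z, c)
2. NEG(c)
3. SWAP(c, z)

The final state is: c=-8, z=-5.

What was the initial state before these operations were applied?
c=5, z=-3

Working backwards:
Final state: c=-8, z=-5
Before step 3 (SWAP(c, z)): c=-5, z=-8
Before step 2 (NEG(c)): c=5, z=-8
Before step 1 (SUB(z, c)): c=5, z=-3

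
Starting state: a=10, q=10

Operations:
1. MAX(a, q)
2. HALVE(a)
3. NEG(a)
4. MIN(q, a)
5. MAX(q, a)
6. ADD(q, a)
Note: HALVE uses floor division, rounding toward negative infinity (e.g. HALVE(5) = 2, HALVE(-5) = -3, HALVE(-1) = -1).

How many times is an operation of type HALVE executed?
1

Counting HALVE operations:
Step 2: HALVE(a) ← HALVE
Total: 1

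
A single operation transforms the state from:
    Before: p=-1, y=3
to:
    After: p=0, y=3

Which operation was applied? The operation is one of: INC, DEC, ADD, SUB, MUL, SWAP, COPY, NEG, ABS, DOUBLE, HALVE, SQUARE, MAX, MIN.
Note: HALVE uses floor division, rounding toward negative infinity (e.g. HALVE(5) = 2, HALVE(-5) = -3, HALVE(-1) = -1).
INC(p)

Analyzing the change:
Before: p=-1, y=3
After: p=0, y=3
Variable p changed from -1 to 0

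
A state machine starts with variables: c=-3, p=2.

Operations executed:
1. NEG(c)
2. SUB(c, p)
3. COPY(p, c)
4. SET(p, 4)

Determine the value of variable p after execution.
p = 4

Tracing execution:
Step 1: NEG(c) → p = 2
Step 2: SUB(c, p) → p = 2
Step 3: COPY(p, c) → p = 1
Step 4: SET(p, 4) → p = 4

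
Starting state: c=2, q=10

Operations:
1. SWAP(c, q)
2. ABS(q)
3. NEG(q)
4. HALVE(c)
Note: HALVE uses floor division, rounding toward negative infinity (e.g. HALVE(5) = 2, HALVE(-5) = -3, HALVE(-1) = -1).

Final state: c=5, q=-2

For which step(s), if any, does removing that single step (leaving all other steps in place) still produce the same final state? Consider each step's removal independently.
Step(s) 2

Testing removal of each single step:
Without step 1: final = c=1, q=-10 (different)
Without step 2: final = c=5, q=-2 (same)
Without step 3: final = c=5, q=2 (different)
Without step 4: final = c=10, q=-2 (different)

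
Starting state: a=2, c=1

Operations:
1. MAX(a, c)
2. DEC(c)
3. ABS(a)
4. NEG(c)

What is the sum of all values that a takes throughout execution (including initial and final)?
10

Values of a at each step:
Initial: a = 2
After step 1: a = 2
After step 2: a = 2
After step 3: a = 2
After step 4: a = 2
Sum = 2 + 2 + 2 + 2 + 2 = 10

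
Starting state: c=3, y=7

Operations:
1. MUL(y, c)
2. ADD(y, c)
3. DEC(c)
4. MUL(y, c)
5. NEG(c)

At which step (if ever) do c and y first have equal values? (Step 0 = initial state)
Never

c and y never become equal during execution.

Comparing values at each step:
Initial: c=3, y=7
After step 1: c=3, y=21
After step 2: c=3, y=24
After step 3: c=2, y=24
After step 4: c=2, y=48
After step 5: c=-2, y=48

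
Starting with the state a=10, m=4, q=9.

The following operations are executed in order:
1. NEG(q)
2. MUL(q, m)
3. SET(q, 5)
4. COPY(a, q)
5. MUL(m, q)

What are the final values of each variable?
{a: 5, m: 20, q: 5}

Step-by-step execution:
Initial: a=10, m=4, q=9
After step 1 (NEG(q)): a=10, m=4, q=-9
After step 2 (MUL(q, m)): a=10, m=4, q=-36
After step 3 (SET(q, 5)): a=10, m=4, q=5
After step 4 (COPY(a, q)): a=5, m=4, q=5
After step 5 (MUL(m, q)): a=5, m=20, q=5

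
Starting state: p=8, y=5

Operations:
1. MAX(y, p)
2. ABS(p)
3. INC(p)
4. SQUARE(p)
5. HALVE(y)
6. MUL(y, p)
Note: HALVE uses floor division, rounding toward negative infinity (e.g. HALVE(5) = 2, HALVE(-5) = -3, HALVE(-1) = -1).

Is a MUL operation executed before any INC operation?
No

First MUL: step 6
First INC: step 3
Since 6 > 3, INC comes first.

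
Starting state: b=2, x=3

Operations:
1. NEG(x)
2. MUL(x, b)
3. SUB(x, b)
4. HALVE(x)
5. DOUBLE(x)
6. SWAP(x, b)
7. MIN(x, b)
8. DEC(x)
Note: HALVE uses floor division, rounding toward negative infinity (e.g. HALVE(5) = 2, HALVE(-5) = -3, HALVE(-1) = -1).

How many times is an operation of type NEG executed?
1

Counting NEG operations:
Step 1: NEG(x) ← NEG
Total: 1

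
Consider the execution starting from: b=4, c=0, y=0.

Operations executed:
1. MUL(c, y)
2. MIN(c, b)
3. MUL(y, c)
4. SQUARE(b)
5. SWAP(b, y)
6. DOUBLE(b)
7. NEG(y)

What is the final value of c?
c = 0

Tracing execution:
Step 1: MUL(c, y) → c = 0
Step 2: MIN(c, b) → c = 0
Step 3: MUL(y, c) → c = 0
Step 4: SQUARE(b) → c = 0
Step 5: SWAP(b, y) → c = 0
Step 6: DOUBLE(b) → c = 0
Step 7: NEG(y) → c = 0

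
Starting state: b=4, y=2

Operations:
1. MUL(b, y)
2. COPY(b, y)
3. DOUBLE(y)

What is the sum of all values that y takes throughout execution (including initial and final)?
10

Values of y at each step:
Initial: y = 2
After step 1: y = 2
After step 2: y = 2
After step 3: y = 4
Sum = 2 + 2 + 2 + 4 = 10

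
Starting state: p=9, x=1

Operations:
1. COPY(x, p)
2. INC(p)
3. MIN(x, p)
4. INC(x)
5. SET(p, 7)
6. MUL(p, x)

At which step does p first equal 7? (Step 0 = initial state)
Step 5

Tracing p:
Initial: p = 9
After step 1: p = 9
After step 2: p = 10
After step 3: p = 10
After step 4: p = 10
After step 5: p = 7 ← first occurrence
After step 6: p = 70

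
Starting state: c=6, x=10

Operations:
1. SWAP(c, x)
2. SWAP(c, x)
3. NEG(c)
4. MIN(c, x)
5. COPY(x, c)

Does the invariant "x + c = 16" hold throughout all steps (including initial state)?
No, violated after step 3

The invariant is violated after step 3.

State at each step:
Initial: c=6, x=10
After step 1: c=10, x=6
After step 2: c=6, x=10
After step 3: c=-6, x=10
After step 4: c=-6, x=10
After step 5: c=-6, x=-6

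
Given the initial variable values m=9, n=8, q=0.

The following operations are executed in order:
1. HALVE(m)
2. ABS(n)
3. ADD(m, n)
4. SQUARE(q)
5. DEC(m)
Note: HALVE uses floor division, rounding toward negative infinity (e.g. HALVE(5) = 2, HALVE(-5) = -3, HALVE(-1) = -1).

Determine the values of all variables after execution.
{m: 11, n: 8, q: 0}

Step-by-step execution:
Initial: m=9, n=8, q=0
After step 1 (HALVE(m)): m=4, n=8, q=0
After step 2 (ABS(n)): m=4, n=8, q=0
After step 3 (ADD(m, n)): m=12, n=8, q=0
After step 4 (SQUARE(q)): m=12, n=8, q=0
After step 5 (DEC(m)): m=11, n=8, q=0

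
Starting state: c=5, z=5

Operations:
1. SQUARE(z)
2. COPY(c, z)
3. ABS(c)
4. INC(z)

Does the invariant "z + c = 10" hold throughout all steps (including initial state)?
No, violated after step 1

The invariant is violated after step 1.

State at each step:
Initial: c=5, z=5
After step 1: c=5, z=25
After step 2: c=25, z=25
After step 3: c=25, z=25
After step 4: c=25, z=26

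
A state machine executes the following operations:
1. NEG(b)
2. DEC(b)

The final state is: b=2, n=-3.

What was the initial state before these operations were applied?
b=-3, n=-3

Working backwards:
Final state: b=2, n=-3
Before step 2 (DEC(b)): b=3, n=-3
Before step 1 (NEG(b)): b=-3, n=-3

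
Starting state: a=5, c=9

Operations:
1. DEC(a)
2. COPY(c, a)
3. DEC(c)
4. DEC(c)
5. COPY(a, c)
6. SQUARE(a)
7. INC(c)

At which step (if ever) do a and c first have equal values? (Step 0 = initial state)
Step 2

a and c first become equal after step 2.

Comparing values at each step:
Initial: a=5, c=9
After step 1: a=4, c=9
After step 2: a=4, c=4 ← equal!
After step 3: a=4, c=3
After step 4: a=4, c=2
After step 5: a=2, c=2 ← equal!
After step 6: a=4, c=2
After step 7: a=4, c=3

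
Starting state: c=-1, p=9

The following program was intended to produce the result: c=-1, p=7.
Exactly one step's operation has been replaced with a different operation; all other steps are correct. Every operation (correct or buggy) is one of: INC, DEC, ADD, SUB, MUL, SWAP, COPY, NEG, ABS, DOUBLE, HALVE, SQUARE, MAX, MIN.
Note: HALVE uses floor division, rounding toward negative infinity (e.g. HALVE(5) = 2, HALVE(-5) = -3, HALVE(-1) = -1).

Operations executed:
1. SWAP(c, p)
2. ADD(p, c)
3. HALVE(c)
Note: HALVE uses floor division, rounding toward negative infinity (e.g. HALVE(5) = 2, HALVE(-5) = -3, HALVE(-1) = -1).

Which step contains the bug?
Step 1

Trace with buggy code:
Initial: c=-1, p=9
After step 1: c=9, p=-1
After step 2: c=9, p=8
After step 3: c=4, p=8
Actual final c=4, p=8 ≠ expected c=-1, p=7.
Step 1 is the only position where a single-operation replacement can produce the expected result.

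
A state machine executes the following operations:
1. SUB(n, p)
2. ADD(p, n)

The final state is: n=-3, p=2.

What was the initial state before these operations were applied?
n=2, p=5

Working backwards:
Final state: n=-3, p=2
Before step 2 (ADD(p, n)): n=-3, p=5
Before step 1 (SUB(n, p)): n=2, p=5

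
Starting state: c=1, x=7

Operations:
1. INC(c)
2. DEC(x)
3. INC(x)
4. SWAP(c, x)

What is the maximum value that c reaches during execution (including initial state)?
7

Values of c at each step:
Initial: c = 1
After step 1: c = 2
After step 2: c = 2
After step 3: c = 2
After step 4: c = 7 ← maximum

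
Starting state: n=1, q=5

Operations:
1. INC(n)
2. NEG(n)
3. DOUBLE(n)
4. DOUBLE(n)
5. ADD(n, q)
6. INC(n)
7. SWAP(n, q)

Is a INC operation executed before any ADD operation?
Yes

First INC: step 1
First ADD: step 5
Since 1 < 5, INC comes first.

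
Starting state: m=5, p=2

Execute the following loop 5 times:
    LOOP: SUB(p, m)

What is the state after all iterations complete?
m=5, p=-23

Iteration trace:
Start: m=5, p=2
After iteration 1: m=5, p=-3
After iteration 2: m=5, p=-8
After iteration 3: m=5, p=-13
After iteration 4: m=5, p=-18
After iteration 5: m=5, p=-23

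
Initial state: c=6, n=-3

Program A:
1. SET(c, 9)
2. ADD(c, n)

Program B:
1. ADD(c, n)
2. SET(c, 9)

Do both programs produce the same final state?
No

Program A final state: c=6, n=-3
Program B final state: c=9, n=-3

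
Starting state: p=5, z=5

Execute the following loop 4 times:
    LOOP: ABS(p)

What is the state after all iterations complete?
p=5, z=5

Iteration trace:
Start: p=5, z=5
After iteration 1: p=5, z=5
After iteration 2: p=5, z=5
After iteration 3: p=5, z=5
After iteration 4: p=5, z=5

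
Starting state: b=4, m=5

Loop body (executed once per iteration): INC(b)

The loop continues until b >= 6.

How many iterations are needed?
2

Tracing iterations:
Initial: b=4, m=5
After iteration 1: b=5, m=5
After iteration 2: b=6, m=5
b >= 6 now holds, so the loop exits after 2 iterations.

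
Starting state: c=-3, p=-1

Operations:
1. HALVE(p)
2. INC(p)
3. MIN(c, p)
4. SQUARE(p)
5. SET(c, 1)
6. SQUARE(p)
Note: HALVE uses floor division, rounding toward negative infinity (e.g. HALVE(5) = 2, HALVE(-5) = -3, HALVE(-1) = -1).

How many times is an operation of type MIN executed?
1

Counting MIN operations:
Step 3: MIN(c, p) ← MIN
Total: 1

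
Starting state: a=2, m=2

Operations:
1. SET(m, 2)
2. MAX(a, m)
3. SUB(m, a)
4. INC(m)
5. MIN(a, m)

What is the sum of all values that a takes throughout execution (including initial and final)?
11

Values of a at each step:
Initial: a = 2
After step 1: a = 2
After step 2: a = 2
After step 3: a = 2
After step 4: a = 2
After step 5: a = 1
Sum = 2 + 2 + 2 + 2 + 2 + 1 = 11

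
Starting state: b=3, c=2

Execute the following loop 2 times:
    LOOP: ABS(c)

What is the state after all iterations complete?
b=3, c=2

Iteration trace:
Start: b=3, c=2
After iteration 1: b=3, c=2
After iteration 2: b=3, c=2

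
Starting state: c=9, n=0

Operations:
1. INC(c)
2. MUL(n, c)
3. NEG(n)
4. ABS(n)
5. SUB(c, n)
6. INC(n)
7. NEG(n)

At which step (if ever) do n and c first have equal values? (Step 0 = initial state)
Never

n and c never become equal during execution.

Comparing values at each step:
Initial: n=0, c=9
After step 1: n=0, c=10
After step 2: n=0, c=10
After step 3: n=0, c=10
After step 4: n=0, c=10
After step 5: n=0, c=10
After step 6: n=1, c=10
After step 7: n=-1, c=10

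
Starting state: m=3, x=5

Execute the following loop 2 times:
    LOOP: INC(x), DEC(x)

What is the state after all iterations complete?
m=3, x=5

Iteration trace:
Start: m=3, x=5
After iteration 1: m=3, x=5
After iteration 2: m=3, x=5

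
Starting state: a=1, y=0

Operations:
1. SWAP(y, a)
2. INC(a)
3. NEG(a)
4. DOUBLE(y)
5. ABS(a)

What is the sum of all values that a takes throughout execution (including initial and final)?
1

Values of a at each step:
Initial: a = 1
After step 1: a = 0
After step 2: a = 1
After step 3: a = -1
After step 4: a = -1
After step 5: a = 1
Sum = 1 + 0 + 1 + -1 + -1 + 1 = 1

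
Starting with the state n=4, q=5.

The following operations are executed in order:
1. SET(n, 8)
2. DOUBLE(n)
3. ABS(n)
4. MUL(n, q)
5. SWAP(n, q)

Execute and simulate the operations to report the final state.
{n: 5, q: 80}

Step-by-step execution:
Initial: n=4, q=5
After step 1 (SET(n, 8)): n=8, q=5
After step 2 (DOUBLE(n)): n=16, q=5
After step 3 (ABS(n)): n=16, q=5
After step 4 (MUL(n, q)): n=80, q=5
After step 5 (SWAP(n, q)): n=5, q=80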